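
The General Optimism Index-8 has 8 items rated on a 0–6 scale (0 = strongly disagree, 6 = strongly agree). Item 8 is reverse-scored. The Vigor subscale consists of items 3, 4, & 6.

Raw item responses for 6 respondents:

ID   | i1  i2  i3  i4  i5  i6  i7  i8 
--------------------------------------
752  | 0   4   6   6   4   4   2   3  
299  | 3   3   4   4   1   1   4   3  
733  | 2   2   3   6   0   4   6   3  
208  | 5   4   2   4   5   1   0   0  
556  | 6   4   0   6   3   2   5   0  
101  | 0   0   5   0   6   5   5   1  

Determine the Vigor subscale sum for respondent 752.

16

Respondent 752 raw: 0, 4, 6, 6, 4, 4, 2, 3.
Vigor items: 3, 4, 6.
Reverse-coded (reversed = (0+6) − raw = 6 − raw):
  item 3: 6
  item 4: 6
  item 6: 4
Sum = 6 + 6 + 4 = 16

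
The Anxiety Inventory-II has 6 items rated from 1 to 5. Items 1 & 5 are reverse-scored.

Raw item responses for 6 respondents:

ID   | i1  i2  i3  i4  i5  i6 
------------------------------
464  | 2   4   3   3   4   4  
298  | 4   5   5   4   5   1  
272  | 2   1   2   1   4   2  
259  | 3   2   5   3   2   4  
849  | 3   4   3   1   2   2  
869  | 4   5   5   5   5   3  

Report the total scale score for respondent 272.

12

Respondent 272 raw: 2, 1, 2, 1, 4, 2.
Reverse-coded (reversed = (1+5) − raw = 6 − raw):
  item 1: 6 − 2 = 4
  item 2: 1
  item 3: 2
  item 4: 1
  item 5: 6 − 4 = 2
  item 6: 2
Sum = 4 + 1 + 2 + 1 + 2 + 2 = 12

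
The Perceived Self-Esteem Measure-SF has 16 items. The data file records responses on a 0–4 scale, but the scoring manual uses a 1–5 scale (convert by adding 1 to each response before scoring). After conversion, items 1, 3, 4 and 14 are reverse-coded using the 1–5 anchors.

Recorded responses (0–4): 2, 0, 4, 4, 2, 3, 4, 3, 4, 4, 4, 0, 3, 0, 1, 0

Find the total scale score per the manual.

Convert to 1–5: 3, 1, 5, 5, 3, 4, 5, 4, 5, 5, 5, 1, 4, 1, 2, 1
Reverse-coded (on a 1–5 scale, reversed = 6 − raw):
  item 1: 6 − 3 = 3
  item 3: 6 − 5 = 1
  item 4: 6 − 5 = 1
  item 14: 6 − 1 = 5
Scored: 3, 1, 1, 1, 3, 4, 5, 4, 5, 5, 5, 1, 4, 5, 2, 1
Total = 50

50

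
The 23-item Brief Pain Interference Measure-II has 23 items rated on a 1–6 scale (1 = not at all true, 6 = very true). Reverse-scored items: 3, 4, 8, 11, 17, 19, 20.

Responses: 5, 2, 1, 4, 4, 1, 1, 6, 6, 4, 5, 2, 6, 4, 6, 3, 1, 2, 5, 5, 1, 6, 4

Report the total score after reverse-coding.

Reverse-coded items (reversed = (1+6) − raw = 7 − raw):
  item 3: 7 − 1 = 6
  item 4: 7 − 4 = 3
  item 8: 7 − 6 = 1
  item 11: 7 − 5 = 2
  item 17: 7 − 1 = 6
  item 19: 7 − 5 = 2
  item 20: 7 − 5 = 2
After reverse-coding: 5, 2, 6, 3, 4, 1, 1, 1, 6, 4, 2, 2, 6, 4, 6, 3, 6, 2, 2, 2, 1, 6, 4
Total = 5 + 2 + 6 + 3 + 4 + 1 + 1 + 1 + 6 + 4 + 2 + 2 + 6 + 4 + 6 + 3 + 6 + 2 + 2 + 2 + 1 + 6 + 4 = 79

79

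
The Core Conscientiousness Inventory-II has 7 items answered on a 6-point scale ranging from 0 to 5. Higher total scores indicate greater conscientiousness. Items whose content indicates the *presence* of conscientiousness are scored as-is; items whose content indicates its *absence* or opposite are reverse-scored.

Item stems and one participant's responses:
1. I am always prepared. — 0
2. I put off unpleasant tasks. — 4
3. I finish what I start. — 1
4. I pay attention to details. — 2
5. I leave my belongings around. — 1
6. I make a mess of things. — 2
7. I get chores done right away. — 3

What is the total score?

14

Items 2, 5, 6 describe the absence/opposite of conscientiousness → reverse-score.
reversed = (0+5) − raw = 5 − raw.
  item 1: 0
  item 2: 5 − 4 = 1
  item 3: 1
  item 4: 2
  item 5: 5 − 1 = 4
  item 6: 5 − 2 = 3
  item 7: 3
Total = 0 + 1 + 1 + 2 + 4 + 3 + 3 = 14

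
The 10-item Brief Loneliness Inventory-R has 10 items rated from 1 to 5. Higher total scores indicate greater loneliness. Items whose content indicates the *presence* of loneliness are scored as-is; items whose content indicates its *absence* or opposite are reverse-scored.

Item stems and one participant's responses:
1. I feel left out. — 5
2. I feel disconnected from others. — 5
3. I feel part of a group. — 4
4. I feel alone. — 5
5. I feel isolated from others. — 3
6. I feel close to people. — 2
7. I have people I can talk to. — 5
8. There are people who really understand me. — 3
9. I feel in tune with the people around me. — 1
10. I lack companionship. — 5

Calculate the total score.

38

Items 3, 6, 7, 8, 9 describe the absence/opposite of loneliness → reverse-score.
reversed = (1+5) − raw = 6 − raw.
  item 1: 5
  item 2: 5
  item 3: 6 − 4 = 2
  item 4: 5
  item 5: 3
  item 6: 6 − 2 = 4
  item 7: 6 − 5 = 1
  item 8: 6 − 3 = 3
  item 9: 6 − 1 = 5
  item 10: 5
Total = 5 + 5 + 2 + 5 + 3 + 4 + 1 + 3 + 5 + 5 = 38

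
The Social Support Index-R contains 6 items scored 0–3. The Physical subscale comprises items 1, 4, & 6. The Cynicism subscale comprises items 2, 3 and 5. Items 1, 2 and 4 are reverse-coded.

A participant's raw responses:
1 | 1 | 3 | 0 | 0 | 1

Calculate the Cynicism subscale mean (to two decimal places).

1.67

Cynicism items: 2, 3, 5.
Of these, item 2 is reverse-coded; on a 0–3 scale, reversed = 3 − raw.
  item 2: 3 − 1 = 2
  item 3: 3
  item 5: 0
Sum = 2 + 3 + 0 = 5
Mean = 5 / 3 = 1.67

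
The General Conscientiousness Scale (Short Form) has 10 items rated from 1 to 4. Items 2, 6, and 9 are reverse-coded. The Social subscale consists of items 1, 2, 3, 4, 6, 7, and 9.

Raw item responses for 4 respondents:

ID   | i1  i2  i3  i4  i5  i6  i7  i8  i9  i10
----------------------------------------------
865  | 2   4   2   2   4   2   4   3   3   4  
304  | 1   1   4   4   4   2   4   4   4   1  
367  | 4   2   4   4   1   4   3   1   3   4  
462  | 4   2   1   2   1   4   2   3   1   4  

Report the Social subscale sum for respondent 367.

Respondent 367 raw: 4, 2, 4, 4, 1, 4, 3, 1, 3, 4.
Social items: 1, 2, 3, 4, 6, 7, 9.
Reverse-coded (reverse-coded value = 5 − response):
  item 1: 4
  item 2: 5 − 2 = 3
  item 3: 4
  item 4: 4
  item 6: 5 − 4 = 1
  item 7: 3
  item 9: 5 − 3 = 2
Sum = 4 + 3 + 4 + 4 + 1 + 3 + 2 = 21

21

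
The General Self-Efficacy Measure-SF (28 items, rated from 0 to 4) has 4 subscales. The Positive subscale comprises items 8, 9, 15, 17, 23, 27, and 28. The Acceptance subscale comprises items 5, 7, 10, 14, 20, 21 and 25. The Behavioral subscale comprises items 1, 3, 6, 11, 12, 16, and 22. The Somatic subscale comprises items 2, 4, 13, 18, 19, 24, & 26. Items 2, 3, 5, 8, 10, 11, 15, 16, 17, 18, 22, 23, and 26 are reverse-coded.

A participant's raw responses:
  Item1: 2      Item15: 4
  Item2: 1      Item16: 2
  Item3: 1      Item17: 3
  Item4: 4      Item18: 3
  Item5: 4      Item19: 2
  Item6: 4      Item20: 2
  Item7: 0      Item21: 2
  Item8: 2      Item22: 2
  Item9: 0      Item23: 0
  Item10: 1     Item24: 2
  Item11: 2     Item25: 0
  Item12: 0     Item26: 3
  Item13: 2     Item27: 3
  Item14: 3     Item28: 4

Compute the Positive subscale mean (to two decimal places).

2.00

Positive items: 8, 9, 15, 17, 23, 27, 28.
Of these, items 8, 15, 17 and 23 are reverse-coded; on a 0–4 scale, reversed = 4 − raw.
  item 8: 4 − 2 = 2
  item 9: 0
  item 15: 4 − 4 = 0
  item 17: 4 − 3 = 1
  item 23: 4 − 0 = 4
  item 27: 3
  item 28: 4
Sum = 2 + 0 + 0 + 1 + 4 + 3 + 4 = 14
Mean = 14 / 7 = 2.00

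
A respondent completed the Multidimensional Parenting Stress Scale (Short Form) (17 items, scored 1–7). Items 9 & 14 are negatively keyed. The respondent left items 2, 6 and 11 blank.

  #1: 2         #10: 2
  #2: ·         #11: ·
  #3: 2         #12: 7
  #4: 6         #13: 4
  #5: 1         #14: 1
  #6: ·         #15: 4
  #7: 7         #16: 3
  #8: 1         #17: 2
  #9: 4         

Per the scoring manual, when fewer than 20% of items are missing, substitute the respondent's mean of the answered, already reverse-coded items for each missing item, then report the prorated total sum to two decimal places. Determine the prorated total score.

Reverse-coded (reversed = (1+7) − raw = 8 − raw):
  item 9: 8 − 4 = 4
  item 14: 8 − 1 = 7
Completed scored items (14 of 17): 2, 2, 6, 1, 7, 1, 4, 2, 7, 4, 7, 4, 3, 2; sum = 52.
Person mean = 52 / 14 ≈ 3.7143
Prorated total = (52 / 14) × 17 = 63.14 (to 2 dp)

63.14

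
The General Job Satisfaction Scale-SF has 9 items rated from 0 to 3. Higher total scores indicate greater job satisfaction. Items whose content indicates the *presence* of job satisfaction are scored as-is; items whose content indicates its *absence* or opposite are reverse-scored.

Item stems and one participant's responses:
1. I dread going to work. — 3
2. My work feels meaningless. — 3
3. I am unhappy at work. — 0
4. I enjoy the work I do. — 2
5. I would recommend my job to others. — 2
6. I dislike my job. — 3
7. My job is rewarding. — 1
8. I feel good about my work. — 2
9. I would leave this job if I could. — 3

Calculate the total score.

10

Items 1, 2, 3, 6, 9 describe the absence/opposite of job satisfaction → reverse-score.
reversed = (0+3) − raw = 3 − raw.
  item 1: 3 − 3 = 0
  item 2: 3 − 3 = 0
  item 3: 3 − 0 = 3
  item 4: 2
  item 5: 2
  item 6: 3 − 3 = 0
  item 7: 1
  item 8: 2
  item 9: 3 − 3 = 0
Total = 0 + 0 + 3 + 2 + 2 + 0 + 1 + 2 + 0 = 10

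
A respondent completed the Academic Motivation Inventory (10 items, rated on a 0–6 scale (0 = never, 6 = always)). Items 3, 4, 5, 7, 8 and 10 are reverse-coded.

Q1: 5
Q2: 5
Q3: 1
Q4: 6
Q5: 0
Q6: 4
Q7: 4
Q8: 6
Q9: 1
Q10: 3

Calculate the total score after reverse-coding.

31

Reverse-coded items (on a 0–6 scale, reversed = 6 − raw):
  item 3: 6 − 1 = 5
  item 4: 6 − 6 = 0
  item 5: 6 − 0 = 6
  item 7: 6 − 4 = 2
  item 8: 6 − 6 = 0
  item 10: 6 − 3 = 3
Scored responses: 5, 5, 5, 0, 6, 4, 2, 0, 1, 3
Total = 5 + 5 + 5 + 0 + 6 + 4 + 2 + 0 + 1 + 3 = 31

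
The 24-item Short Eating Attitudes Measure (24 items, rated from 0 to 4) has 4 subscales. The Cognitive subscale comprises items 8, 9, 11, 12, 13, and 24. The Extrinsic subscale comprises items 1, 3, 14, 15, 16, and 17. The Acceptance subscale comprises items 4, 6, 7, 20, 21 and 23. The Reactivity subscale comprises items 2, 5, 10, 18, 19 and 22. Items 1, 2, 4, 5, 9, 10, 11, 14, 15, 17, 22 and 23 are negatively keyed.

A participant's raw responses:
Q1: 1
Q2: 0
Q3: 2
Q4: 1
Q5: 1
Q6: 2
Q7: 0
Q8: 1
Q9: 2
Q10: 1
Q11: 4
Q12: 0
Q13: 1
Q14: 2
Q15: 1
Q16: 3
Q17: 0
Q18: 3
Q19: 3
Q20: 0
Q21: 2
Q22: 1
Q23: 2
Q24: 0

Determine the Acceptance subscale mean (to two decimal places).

Acceptance items: 4, 6, 7, 20, 21, 23.
Of these, items 4 & 23 are negatively keyed; reverse-coded value = 4 − response.
  item 4: 4 − 1 = 3
  item 6: 2
  item 7: 0
  item 20: 0
  item 21: 2
  item 23: 4 − 2 = 2
Sum = 3 + 2 + 0 + 0 + 2 + 2 = 9
Mean = 9 / 6 = 1.50

1.50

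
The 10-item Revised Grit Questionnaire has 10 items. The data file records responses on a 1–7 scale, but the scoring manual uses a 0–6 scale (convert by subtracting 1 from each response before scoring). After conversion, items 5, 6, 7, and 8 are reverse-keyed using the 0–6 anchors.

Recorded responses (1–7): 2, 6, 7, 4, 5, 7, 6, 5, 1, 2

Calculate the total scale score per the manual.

21

Convert to 0–6: 1, 5, 6, 3, 4, 6, 5, 4, 0, 1
Reverse-coded (reverse-coded value = 6 − response):
  item 5: 6 − 4 = 2
  item 6: 6 − 6 = 0
  item 7: 6 − 5 = 1
  item 8: 6 − 4 = 2
Scored: 1, 5, 6, 3, 2, 0, 1, 2, 0, 1
Total = 21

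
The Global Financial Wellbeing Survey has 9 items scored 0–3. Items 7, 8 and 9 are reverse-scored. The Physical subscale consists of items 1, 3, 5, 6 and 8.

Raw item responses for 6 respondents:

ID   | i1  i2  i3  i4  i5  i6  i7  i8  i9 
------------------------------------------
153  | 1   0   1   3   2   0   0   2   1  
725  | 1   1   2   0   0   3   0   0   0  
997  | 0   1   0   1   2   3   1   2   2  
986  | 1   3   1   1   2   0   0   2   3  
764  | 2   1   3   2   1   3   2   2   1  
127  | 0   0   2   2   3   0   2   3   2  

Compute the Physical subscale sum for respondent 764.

10

Respondent 764 raw: 2, 1, 3, 2, 1, 3, 2, 2, 1.
Physical items: 1, 3, 5, 6, 8.
Reverse-coded (reverse-coded value = 3 − response):
  item 1: 2
  item 3: 3
  item 5: 1
  item 6: 3
  item 8: 3 − 2 = 1
Sum = 2 + 3 + 1 + 3 + 1 = 10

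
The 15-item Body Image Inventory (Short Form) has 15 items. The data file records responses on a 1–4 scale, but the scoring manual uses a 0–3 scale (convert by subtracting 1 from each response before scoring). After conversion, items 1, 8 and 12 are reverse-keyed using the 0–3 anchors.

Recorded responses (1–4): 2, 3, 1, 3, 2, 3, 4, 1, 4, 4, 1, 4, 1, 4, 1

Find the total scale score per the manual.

24

Convert to 0–3: 1, 2, 0, 2, 1, 2, 3, 0, 3, 3, 0, 3, 0, 3, 0
Reverse-coded (reverse-coded value = 3 − response):
  item 1: 3 − 1 = 2
  item 8: 3 − 0 = 3
  item 12: 3 − 3 = 0
Scored: 2, 2, 0, 2, 1, 2, 3, 3, 3, 3, 0, 0, 0, 3, 0
Total = 24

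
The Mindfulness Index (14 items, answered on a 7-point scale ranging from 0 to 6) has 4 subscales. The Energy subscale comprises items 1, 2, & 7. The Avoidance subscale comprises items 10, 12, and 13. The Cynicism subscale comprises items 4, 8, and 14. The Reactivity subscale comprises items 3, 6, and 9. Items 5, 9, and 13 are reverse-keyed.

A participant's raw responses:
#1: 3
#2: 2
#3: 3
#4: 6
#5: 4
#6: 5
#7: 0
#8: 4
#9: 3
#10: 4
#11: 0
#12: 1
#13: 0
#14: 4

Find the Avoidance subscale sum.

Avoidance items: 10, 12, 13.
Of these, item 13 is reverse-keyed; reverse-coded value = 6 − response.
  item 10: 4
  item 12: 1
  item 13: 6 − 0 = 6
Sum = 4 + 1 + 6 = 11

11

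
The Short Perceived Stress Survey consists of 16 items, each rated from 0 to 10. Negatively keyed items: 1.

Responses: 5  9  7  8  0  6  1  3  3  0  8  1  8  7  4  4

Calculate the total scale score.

Raw sum = 74. Negatively keyed items: 1; their raw sum = 5.
Each reversal replaces raw with 10 − raw, changing the total by 10 − 2·raw per item.
Total = 74 + 1·10 − 2·5 = 74 + 10 − 10 = 74

74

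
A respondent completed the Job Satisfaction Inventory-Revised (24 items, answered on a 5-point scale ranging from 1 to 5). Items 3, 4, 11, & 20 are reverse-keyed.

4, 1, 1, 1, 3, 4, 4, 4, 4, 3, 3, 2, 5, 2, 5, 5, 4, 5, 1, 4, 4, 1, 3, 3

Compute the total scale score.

Raw sum = 76. Reverse-keyed items: 3, 4, 11, 20; their raw sum = 9.
Each reversal replaces raw with 6 − raw, changing the total by 6 − 2·raw per item.
Total = 76 + 4·6 − 2·9 = 76 + 24 − 18 = 82

82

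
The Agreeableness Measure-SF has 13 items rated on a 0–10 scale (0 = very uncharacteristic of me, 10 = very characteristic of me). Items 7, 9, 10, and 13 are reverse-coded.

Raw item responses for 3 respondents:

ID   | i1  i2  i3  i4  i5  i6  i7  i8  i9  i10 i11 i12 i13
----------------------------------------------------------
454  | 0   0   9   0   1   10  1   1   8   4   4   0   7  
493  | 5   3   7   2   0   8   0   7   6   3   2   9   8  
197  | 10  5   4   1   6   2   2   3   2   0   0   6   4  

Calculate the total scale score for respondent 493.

66

Respondent 493 raw: 5, 3, 7, 2, 0, 8, 0, 7, 6, 3, 2, 9, 8.
Reverse-coded (on a 0–10 scale, reversed = 10 − raw):
  item 1: 5
  item 2: 3
  item 3: 7
  item 4: 2
  item 5: 0
  item 6: 8
  item 7: 10 − 0 = 10
  item 8: 7
  item 9: 10 − 6 = 4
  item 10: 10 − 3 = 7
  item 11: 2
  item 12: 9
  item 13: 10 − 8 = 2
Sum = 5 + 3 + 7 + 2 + 0 + 8 + 10 + 7 + 4 + 7 + 2 + 9 + 2 = 66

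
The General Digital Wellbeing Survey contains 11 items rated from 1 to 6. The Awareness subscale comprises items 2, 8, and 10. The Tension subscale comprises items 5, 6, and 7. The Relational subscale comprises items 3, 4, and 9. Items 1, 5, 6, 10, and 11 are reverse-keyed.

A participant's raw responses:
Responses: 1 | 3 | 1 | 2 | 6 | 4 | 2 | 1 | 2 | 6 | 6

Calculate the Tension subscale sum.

6

Tension items: 5, 6, 7.
Of these, items 5 & 6 are reverse-keyed; reversed = (1+6) − raw = 7 − raw.
  item 5: 7 − 6 = 1
  item 6: 7 − 4 = 3
  item 7: 2
Sum = 1 + 3 + 2 = 6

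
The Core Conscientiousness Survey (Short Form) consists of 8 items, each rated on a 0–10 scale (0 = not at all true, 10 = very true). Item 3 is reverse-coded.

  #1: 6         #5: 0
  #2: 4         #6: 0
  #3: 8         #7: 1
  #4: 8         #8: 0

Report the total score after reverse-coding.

Apply reverse scoring (on a 0–10 scale, reversed = 10 − raw):
  item 3: 10 − 8 = 2
Scored responses: 6, 4, 2, 8, 0, 0, 1, 0
Total = 6 + 4 + 2 + 8 + 0 + 0 + 1 + 0 = 21

21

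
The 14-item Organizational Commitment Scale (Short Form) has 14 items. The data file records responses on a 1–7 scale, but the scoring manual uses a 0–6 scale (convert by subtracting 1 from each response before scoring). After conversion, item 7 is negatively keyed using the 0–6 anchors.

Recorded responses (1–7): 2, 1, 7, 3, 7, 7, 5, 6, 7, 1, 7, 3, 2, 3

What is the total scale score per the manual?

45

Convert to 0–6: 1, 0, 6, 2, 6, 6, 4, 5, 6, 0, 6, 2, 1, 2
Reverse-coded (reverse-coded value = 6 − response):
  item 7: 6 − 4 = 2
Scored: 1, 0, 6, 2, 6, 6, 2, 5, 6, 0, 6, 2, 1, 2
Total = 45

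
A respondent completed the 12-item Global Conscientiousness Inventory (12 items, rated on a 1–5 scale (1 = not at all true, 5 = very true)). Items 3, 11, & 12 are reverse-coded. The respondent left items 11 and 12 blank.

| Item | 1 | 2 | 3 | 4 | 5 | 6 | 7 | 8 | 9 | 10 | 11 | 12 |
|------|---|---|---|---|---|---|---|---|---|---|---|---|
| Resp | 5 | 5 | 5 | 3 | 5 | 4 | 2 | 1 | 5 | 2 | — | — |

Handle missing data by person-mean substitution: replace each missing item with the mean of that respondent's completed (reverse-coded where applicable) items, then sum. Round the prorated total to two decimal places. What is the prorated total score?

39.60

Reverse-coded (reverse-coded value = 6 − response):
  item 3: 6 − 5 = 1
Completed scored items (10 of 12): 5, 5, 1, 3, 5, 4, 2, 1, 5, 2; sum = 33.
Person mean = 33 / 10 ≈ 3.3000
Prorated total = (33 / 10) × 12 = 39.60 (to 2 dp)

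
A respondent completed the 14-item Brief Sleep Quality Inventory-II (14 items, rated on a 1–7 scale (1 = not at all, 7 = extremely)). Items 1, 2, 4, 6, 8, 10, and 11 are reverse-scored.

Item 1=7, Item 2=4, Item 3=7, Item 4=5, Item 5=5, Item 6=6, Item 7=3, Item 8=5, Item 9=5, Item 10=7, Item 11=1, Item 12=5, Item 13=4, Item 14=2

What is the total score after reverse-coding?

Raw sum = 66. Reverse-scored items: 1, 2, 4, 6, 8, 10, 11; their raw sum = 35.
Each reversal replaces raw with 8 − raw, changing the total by 8 − 2·raw per item.
Total = 66 + 7·8 − 2·35 = 66 + 56 − 70 = 52

52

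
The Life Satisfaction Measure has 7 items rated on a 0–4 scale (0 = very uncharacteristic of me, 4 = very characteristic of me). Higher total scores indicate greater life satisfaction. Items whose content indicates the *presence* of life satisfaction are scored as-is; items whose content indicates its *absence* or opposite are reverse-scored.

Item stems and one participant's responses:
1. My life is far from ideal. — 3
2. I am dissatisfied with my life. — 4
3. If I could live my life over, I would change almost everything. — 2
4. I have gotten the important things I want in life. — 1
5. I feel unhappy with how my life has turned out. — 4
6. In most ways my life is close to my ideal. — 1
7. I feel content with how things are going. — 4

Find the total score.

Items 1, 2, 3, 5 describe the absence/opposite of life satisfaction → reverse-score.
on a 0–4 scale, reversed = 4 − raw.
  item 1: 4 − 3 = 1
  item 2: 4 − 4 = 0
  item 3: 4 − 2 = 2
  item 4: 1
  item 5: 4 − 4 = 0
  item 6: 1
  item 7: 4
Total = 1 + 0 + 2 + 1 + 0 + 1 + 4 = 9

9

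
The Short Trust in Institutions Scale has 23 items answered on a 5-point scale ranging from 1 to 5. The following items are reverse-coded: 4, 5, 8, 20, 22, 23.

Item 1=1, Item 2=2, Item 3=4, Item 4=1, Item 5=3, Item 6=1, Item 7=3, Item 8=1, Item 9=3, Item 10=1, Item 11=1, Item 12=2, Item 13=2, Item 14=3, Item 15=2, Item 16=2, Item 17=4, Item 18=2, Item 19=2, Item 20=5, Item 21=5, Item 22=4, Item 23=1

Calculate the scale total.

61

Reverse-coded items use 6 − raw:
  item 4: 6 − 1 = 5
  item 5: 6 − 3 = 3
  item 8: 6 − 1 = 5
  item 20: 6 − 5 = 1
  item 22: 6 − 4 = 2
  item 23: 6 − 1 = 5
Scored responses: 1, 2, 4, 5, 3, 1, 3, 5, 3, 1, 1, 2, 2, 3, 2, 2, 4, 2, 2, 1, 5, 2, 5
Total = 1 + 2 + 4 + 5 + 3 + 1 + 3 + 5 + 3 + 1 + 1 + 2 + 2 + 3 + 2 + 2 + 4 + 2 + 2 + 1 + 5 + 2 + 5 = 61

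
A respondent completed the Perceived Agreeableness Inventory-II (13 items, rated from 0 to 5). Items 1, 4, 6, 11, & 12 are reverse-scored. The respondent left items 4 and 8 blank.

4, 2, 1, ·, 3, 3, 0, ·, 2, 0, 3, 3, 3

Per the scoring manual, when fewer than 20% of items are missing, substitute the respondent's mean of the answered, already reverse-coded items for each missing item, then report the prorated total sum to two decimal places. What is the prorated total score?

21.27

Reverse-coded (reverse-coded value = 5 − response):
  item 1: 5 − 4 = 1
  item 6: 5 − 3 = 2
  item 11: 5 − 3 = 2
  item 12: 5 − 3 = 2
Completed scored items (11 of 13): 1, 2, 1, 3, 2, 0, 2, 0, 2, 2, 3; sum = 18.
Person mean = 18 / 11 ≈ 1.6364
Prorated total = (18 / 11) × 13 = 21.27 (to 2 dp)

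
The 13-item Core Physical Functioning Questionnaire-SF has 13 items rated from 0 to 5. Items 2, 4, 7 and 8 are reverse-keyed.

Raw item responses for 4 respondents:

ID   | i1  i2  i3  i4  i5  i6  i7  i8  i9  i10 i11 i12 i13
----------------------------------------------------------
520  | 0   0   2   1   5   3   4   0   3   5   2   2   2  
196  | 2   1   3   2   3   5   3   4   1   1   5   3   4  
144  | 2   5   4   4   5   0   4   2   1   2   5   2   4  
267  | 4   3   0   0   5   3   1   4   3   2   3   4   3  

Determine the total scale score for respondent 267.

39

Respondent 267 raw: 4, 3, 0, 0, 5, 3, 1, 4, 3, 2, 3, 4, 3.
Reverse-coded (reverse-coded value = 5 − response):
  item 1: 4
  item 2: 5 − 3 = 2
  item 3: 0
  item 4: 5 − 0 = 5
  item 5: 5
  item 6: 3
  item 7: 5 − 1 = 4
  item 8: 5 − 4 = 1
  item 9: 3
  item 10: 2
  item 11: 3
  item 12: 4
  item 13: 3
Sum = 4 + 2 + 0 + 5 + 5 + 3 + 4 + 1 + 3 + 2 + 3 + 4 + 3 = 39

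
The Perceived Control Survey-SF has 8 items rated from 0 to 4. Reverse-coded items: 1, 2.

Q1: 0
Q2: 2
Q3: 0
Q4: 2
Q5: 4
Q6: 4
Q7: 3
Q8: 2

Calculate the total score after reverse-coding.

21

Reverse-coded items use 4 − raw:
  item 1: 4 − 0 = 4
  item 2: 4 − 2 = 2
Scored items: 4, 2, 0, 2, 4, 4, 3, 2
Total = 4 + 2 + 0 + 2 + 4 + 4 + 3 + 2 = 21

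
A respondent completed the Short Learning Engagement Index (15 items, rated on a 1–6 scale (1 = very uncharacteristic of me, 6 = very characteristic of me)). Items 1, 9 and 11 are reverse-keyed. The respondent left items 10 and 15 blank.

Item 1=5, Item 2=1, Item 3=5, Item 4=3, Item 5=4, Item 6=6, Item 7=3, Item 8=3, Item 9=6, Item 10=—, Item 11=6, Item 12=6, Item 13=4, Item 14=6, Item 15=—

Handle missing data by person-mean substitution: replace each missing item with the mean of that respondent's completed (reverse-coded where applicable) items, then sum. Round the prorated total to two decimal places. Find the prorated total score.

51.92

Reverse-coded (reversed = (1+6) − raw = 7 − raw):
  item 1: 7 − 5 = 2
  item 9: 7 − 6 = 1
  item 11: 7 − 6 = 1
Completed scored items (13 of 15): 2, 1, 5, 3, 4, 6, 3, 3, 1, 1, 6, 4, 6; sum = 45.
Person mean = 45 / 13 ≈ 3.4615
Prorated total = (45 / 13) × 15 = 51.92 (to 2 dp)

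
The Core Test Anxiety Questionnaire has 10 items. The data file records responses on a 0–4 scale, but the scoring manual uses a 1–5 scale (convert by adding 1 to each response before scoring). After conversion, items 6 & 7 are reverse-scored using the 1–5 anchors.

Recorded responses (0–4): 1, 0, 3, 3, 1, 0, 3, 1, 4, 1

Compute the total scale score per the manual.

29

Convert to 1–5: 2, 1, 4, 4, 2, 1, 4, 2, 5, 2
Reverse-coded (reversed = (1+5) − raw = 6 − raw):
  item 6: 6 − 1 = 5
  item 7: 6 − 4 = 2
Scored: 2, 1, 4, 4, 2, 5, 2, 2, 5, 2
Total = 29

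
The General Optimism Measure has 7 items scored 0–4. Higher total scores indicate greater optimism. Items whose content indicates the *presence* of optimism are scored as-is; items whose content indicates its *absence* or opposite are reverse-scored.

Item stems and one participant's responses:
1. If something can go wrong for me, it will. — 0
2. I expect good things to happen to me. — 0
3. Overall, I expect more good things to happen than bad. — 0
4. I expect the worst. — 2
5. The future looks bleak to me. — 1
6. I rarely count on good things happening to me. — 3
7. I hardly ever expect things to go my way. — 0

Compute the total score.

Items 1, 4, 5, 6, 7 describe the absence/opposite of optimism → reverse-score.
reversed = (0+4) − raw = 4 − raw.
  item 1: 4 − 0 = 4
  item 2: 0
  item 3: 0
  item 4: 4 − 2 = 2
  item 5: 4 − 1 = 3
  item 6: 4 − 3 = 1
  item 7: 4 − 0 = 4
Total = 4 + 0 + 0 + 2 + 3 + 1 + 4 = 14

14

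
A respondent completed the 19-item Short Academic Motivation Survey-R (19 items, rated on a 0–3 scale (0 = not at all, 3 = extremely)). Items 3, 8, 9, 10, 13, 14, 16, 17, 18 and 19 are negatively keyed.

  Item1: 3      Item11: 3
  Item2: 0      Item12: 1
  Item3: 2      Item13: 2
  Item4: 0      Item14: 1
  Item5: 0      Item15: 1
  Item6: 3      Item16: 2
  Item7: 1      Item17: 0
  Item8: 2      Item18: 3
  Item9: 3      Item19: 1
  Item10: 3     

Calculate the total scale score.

Raw sum = 31. Negatively keyed items: 3, 8, 9, 10, 13, 14, 16, 17, 18, 19; their raw sum = 19.
Each reversal replaces raw with 3 − raw, changing the total by 3 − 2·raw per item.
Total = 31 + 10·3 − 2·19 = 31 + 30 − 38 = 23

23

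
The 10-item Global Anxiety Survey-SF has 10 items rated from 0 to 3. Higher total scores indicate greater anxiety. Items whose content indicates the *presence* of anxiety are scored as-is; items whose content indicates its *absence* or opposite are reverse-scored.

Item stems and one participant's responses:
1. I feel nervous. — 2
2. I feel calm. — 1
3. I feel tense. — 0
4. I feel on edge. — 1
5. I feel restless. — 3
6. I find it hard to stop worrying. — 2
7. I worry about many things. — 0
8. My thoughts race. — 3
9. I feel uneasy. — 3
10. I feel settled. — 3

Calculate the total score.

Items 2, 10 describe the absence/opposite of anxiety → reverse-score.
reverse-coded value = 3 − response.
  item 1: 2
  item 2: 3 − 1 = 2
  item 3: 0
  item 4: 1
  item 5: 3
  item 6: 2
  item 7: 0
  item 8: 3
  item 9: 3
  item 10: 3 − 3 = 0
Total = 2 + 2 + 0 + 1 + 3 + 2 + 0 + 3 + 3 + 0 = 16

16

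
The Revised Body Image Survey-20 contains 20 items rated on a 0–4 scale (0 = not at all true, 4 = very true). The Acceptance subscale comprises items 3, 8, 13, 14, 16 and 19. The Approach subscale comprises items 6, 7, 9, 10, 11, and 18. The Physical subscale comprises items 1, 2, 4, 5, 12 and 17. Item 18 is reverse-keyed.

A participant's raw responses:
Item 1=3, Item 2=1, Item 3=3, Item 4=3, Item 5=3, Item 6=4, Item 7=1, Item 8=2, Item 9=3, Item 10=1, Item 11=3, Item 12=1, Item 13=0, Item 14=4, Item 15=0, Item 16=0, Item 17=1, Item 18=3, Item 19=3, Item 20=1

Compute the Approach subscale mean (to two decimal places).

Approach items: 6, 7, 9, 10, 11, 18.
Of these, item 18 is reverse-keyed; reverse-coded value = 4 − response.
  item 6: 4
  item 7: 1
  item 9: 3
  item 10: 1
  item 11: 3
  item 18: 4 − 3 = 1
Sum = 4 + 1 + 3 + 1 + 3 + 1 = 13
Mean = 13 / 6 = 2.17

2.17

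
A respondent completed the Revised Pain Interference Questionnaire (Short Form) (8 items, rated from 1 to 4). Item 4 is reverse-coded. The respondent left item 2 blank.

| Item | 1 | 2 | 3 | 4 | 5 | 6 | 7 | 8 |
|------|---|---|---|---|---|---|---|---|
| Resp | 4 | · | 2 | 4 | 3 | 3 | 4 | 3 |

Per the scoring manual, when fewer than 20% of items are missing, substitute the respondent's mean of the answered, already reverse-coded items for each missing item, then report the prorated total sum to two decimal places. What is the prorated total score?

22.86

Reverse-coded (reversed = (1+4) − raw = 5 − raw):
  item 4: 5 − 4 = 1
Completed scored items (7 of 8): 4, 2, 1, 3, 3, 4, 3; sum = 20.
Person mean = 20 / 7 ≈ 2.8571
Prorated total = (20 / 7) × 8 = 22.86 (to 2 dp)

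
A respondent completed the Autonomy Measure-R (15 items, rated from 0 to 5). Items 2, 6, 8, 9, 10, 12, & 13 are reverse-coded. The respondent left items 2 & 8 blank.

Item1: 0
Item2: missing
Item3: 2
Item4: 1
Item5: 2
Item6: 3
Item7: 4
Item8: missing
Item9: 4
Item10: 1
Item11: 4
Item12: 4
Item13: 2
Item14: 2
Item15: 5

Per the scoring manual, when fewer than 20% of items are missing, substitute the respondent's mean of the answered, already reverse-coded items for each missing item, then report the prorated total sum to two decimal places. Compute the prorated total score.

Reverse-coded (reversed = (0+5) − raw = 5 − raw):
  item 6: 5 − 3 = 2
  item 9: 5 − 4 = 1
  item 10: 5 − 1 = 4
  item 12: 5 − 4 = 1
  item 13: 5 − 2 = 3
Completed scored items (13 of 15): 0, 2, 1, 2, 2, 4, 1, 4, 4, 1, 3, 2, 5; sum = 31.
Person mean = 31 / 13 ≈ 2.3846
Prorated total = (31 / 13) × 15 = 35.77 (to 2 dp)

35.77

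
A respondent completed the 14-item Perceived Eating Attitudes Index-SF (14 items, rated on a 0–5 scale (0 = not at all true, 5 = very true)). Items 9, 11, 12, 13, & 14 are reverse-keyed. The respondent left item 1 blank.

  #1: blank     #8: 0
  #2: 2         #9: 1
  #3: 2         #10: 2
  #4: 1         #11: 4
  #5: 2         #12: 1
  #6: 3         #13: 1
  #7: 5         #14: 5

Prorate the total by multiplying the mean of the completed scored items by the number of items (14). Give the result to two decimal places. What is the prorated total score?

Reverse-coded (reversed = (0+5) − raw = 5 − raw):
  item 9: 5 − 1 = 4
  item 11: 5 − 4 = 1
  item 12: 5 − 1 = 4
  item 13: 5 − 1 = 4
  item 14: 5 − 5 = 0
Completed scored items (13 of 14): 2, 2, 1, 2, 3, 5, 0, 4, 2, 1, 4, 4, 0; sum = 30.
Person mean = 30 / 13 ≈ 2.3077
Prorated total = (30 / 13) × 14 = 32.31 (to 2 dp)

32.31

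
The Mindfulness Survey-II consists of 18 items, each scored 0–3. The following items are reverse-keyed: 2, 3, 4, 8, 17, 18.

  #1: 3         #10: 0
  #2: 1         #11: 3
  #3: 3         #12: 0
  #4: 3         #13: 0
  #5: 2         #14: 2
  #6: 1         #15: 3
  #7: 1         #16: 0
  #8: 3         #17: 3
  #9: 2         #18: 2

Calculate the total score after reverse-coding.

Reversing items 2, 3, 4, 8, 17 and 18 with 3 − raw:
Total = 3 + (3−1) + (3−3) + (3−3) + 2 + 1 + 1 + (3−3) + 2 + 0 + 3 + 0 + 0 + 2 + 3 + 0 + (3−3) + (3−2)
      = 3 + 2 + 0 + 0 + 2 + 1 + 1 + 0 + 2 + 0 + 3 + 0 + 0 + 2 + 3 + 0 + 0 + 1 = 20

20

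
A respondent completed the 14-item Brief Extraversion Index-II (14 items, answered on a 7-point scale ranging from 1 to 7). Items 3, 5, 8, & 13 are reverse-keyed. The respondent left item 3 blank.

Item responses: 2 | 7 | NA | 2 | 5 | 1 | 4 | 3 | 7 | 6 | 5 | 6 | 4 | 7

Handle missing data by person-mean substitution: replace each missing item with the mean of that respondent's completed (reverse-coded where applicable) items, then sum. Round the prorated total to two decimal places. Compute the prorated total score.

63.54

Reverse-coded (on a 1–7 scale, reversed = 8 − raw):
  item 5: 8 − 5 = 3
  item 8: 8 − 3 = 5
  item 13: 8 − 4 = 4
Completed scored items (13 of 14): 2, 7, 2, 3, 1, 4, 5, 7, 6, 5, 6, 4, 7; sum = 59.
Person mean = 59 / 13 ≈ 4.5385
Prorated total = (59 / 13) × 14 = 63.54 (to 2 dp)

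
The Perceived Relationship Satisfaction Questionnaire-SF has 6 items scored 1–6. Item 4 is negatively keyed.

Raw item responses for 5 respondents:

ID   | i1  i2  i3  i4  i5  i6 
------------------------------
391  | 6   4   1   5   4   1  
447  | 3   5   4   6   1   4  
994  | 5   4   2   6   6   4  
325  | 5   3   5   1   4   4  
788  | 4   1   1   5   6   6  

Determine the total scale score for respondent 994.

Respondent 994 raw: 5, 4, 2, 6, 6, 4.
Reverse-coded (on a 1–6 scale, reversed = 7 − raw):
  item 1: 5
  item 2: 4
  item 3: 2
  item 4: 7 − 6 = 1
  item 5: 6
  item 6: 4
Sum = 5 + 4 + 2 + 1 + 6 + 4 = 22

22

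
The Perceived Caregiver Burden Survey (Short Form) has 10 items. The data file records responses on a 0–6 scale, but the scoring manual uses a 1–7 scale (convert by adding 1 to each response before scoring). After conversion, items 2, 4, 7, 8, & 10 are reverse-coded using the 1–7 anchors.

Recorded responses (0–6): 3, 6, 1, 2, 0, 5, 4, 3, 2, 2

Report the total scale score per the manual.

Convert to 1–7: 4, 7, 2, 3, 1, 6, 5, 4, 3, 3
Reverse-coded (reversed = (1+7) − raw = 8 − raw):
  item 2: 8 − 7 = 1
  item 4: 8 − 3 = 5
  item 7: 8 − 5 = 3
  item 8: 8 − 4 = 4
  item 10: 8 − 3 = 5
Scored: 4, 1, 2, 5, 1, 6, 3, 4, 3, 5
Total = 34

34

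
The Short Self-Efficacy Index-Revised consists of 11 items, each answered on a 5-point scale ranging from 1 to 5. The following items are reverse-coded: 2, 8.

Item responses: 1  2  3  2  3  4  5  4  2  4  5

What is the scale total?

35

Raw sum = 35. Reverse-coded items: 2, 8; their raw sum = 6.
Each reversal replaces raw with 6 − raw, changing the total by 6 − 2·raw per item.
Total = 35 + 2·6 − 2·6 = 35 + 12 − 12 = 35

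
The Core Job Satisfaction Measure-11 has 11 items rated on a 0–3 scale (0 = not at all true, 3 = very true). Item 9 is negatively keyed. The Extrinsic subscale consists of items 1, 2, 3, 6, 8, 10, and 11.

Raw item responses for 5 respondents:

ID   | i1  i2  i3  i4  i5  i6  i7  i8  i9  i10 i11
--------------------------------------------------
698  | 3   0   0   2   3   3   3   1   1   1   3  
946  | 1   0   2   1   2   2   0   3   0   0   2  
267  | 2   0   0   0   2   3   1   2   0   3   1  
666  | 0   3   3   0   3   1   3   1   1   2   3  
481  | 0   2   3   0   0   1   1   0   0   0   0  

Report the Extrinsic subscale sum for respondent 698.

Respondent 698 raw: 3, 0, 0, 2, 3, 3, 3, 1, 1, 1, 3.
Extrinsic items: 1, 2, 3, 6, 8, 10, 11.
Reverse-coded (reversed = (0+3) − raw = 3 − raw):
  item 1: 3
  item 2: 0
  item 3: 0
  item 6: 3
  item 8: 1
  item 10: 1
  item 11: 3
Sum = 3 + 0 + 0 + 3 + 1 + 1 + 3 = 11

11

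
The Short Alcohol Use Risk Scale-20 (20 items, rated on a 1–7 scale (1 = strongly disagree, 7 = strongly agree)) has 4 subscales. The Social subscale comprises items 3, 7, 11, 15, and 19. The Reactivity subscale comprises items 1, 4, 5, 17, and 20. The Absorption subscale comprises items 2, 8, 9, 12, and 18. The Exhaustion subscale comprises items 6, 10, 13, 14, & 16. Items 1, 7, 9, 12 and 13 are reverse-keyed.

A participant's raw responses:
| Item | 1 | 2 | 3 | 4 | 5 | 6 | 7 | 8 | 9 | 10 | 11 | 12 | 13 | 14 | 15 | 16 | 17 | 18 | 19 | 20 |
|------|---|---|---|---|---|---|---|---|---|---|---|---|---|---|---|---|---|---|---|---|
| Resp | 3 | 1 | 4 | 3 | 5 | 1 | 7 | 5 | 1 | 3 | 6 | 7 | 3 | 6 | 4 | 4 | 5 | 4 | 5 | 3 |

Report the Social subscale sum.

20

Social items: 3, 7, 11, 15, 19.
Of these, item 7 is reverse-keyed; reverse-coded value = 8 − response.
  item 3: 4
  item 7: 8 − 7 = 1
  item 11: 6
  item 15: 4
  item 19: 5
Sum = 4 + 1 + 6 + 4 + 5 = 20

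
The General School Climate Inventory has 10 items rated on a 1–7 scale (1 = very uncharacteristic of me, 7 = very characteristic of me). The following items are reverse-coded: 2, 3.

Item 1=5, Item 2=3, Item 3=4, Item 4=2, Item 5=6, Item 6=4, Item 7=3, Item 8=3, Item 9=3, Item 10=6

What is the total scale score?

Reverse-coded items (on a 1–7 scale, reversed = 8 − raw):
  item 2: 8 − 3 = 5
  item 3: 8 − 4 = 4
Scored responses: 5, 5, 4, 2, 6, 4, 3, 3, 3, 6
Total = 5 + 5 + 4 + 2 + 6 + 4 + 3 + 3 + 3 + 6 = 41

41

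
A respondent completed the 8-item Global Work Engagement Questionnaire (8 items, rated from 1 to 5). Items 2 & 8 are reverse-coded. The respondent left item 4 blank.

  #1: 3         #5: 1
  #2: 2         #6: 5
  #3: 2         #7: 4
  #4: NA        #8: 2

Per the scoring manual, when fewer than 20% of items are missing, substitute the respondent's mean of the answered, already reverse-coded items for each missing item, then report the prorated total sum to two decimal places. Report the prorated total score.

Reverse-coded (reversed = (1+5) − raw = 6 − raw):
  item 2: 6 − 2 = 4
  item 8: 6 − 2 = 4
Completed scored items (7 of 8): 3, 4, 2, 1, 5, 4, 4; sum = 23.
Person mean = 23 / 7 ≈ 3.2857
Prorated total = (23 / 7) × 8 = 26.29 (to 2 dp)

26.29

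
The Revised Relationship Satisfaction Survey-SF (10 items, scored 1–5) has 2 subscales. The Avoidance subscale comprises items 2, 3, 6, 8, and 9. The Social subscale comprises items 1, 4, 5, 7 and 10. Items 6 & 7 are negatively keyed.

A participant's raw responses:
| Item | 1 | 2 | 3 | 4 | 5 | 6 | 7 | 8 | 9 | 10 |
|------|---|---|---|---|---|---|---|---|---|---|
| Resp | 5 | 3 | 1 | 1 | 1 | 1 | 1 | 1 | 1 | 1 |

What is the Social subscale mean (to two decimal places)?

Social items: 1, 4, 5, 7, 10.
Of these, item 7 is negatively keyed; reversed = (1+5) − raw = 6 − raw.
  item 1: 5
  item 4: 1
  item 5: 1
  item 7: 6 − 1 = 5
  item 10: 1
Sum = 5 + 1 + 1 + 5 + 1 = 13
Mean = 13 / 5 = 2.60

2.60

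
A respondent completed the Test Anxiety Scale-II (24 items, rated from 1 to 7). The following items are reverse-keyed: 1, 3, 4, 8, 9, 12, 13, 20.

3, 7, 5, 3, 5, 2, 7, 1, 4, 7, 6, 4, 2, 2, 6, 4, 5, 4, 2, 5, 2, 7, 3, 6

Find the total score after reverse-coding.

112

Apply reverse scoring (on a 1–7 scale, reversed = 8 − raw):
  item 1: 8 − 3 = 5
  item 3: 8 − 5 = 3
  item 4: 8 − 3 = 5
  item 8: 8 − 1 = 7
  item 9: 8 − 4 = 4
  item 12: 8 − 4 = 4
  item 13: 8 − 2 = 6
  item 20: 8 − 5 = 3
Scored items: 5, 7, 3, 5, 5, 2, 7, 7, 4, 7, 6, 4, 6, 2, 6, 4, 5, 4, 2, 3, 2, 7, 3, 6
Total = 5 + 7 + 3 + 5 + 5 + 2 + 7 + 7 + 4 + 7 + 6 + 4 + 6 + 2 + 6 + 4 + 5 + 4 + 2 + 3 + 2 + 7 + 3 + 6 = 112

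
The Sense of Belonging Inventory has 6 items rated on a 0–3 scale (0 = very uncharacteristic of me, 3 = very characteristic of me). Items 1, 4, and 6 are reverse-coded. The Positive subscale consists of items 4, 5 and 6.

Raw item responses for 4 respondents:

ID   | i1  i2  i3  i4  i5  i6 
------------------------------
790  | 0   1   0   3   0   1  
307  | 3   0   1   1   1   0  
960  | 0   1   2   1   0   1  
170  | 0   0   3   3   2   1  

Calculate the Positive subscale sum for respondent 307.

6

Respondent 307 raw: 3, 0, 1, 1, 1, 0.
Positive items: 4, 5, 6.
Reverse-coded (on a 0–3 scale, reversed = 3 − raw):
  item 4: 3 − 1 = 2
  item 5: 1
  item 6: 3 − 0 = 3
Sum = 2 + 1 + 3 = 6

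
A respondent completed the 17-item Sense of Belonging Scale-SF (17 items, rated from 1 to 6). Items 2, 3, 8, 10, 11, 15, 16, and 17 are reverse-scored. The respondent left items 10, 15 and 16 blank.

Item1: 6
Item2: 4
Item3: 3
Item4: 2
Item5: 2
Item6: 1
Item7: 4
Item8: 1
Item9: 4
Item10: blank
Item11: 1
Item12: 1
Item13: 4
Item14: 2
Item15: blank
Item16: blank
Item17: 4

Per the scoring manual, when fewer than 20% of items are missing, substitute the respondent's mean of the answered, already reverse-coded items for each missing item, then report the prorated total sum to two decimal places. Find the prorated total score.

58.29

Reverse-coded (reversed = (1+6) − raw = 7 − raw):
  item 2: 7 − 4 = 3
  item 3: 7 − 3 = 4
  item 8: 7 − 1 = 6
  item 11: 7 − 1 = 6
  item 17: 7 − 4 = 3
Completed scored items (14 of 17): 6, 3, 4, 2, 2, 1, 4, 6, 4, 6, 1, 4, 2, 3; sum = 48.
Person mean = 48 / 14 ≈ 3.4286
Prorated total = (48 / 14) × 17 = 58.29 (to 2 dp)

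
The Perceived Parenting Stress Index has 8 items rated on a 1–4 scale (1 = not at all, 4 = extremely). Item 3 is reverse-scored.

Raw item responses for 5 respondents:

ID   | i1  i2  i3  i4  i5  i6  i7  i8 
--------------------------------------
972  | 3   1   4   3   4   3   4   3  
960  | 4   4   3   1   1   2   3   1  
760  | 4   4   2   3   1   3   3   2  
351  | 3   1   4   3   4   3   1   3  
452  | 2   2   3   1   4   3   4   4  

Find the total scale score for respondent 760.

Respondent 760 raw: 4, 4, 2, 3, 1, 3, 3, 2.
Reverse-coded (on a 1–4 scale, reversed = 5 − raw):
  item 1: 4
  item 2: 4
  item 3: 5 − 2 = 3
  item 4: 3
  item 5: 1
  item 6: 3
  item 7: 3
  item 8: 2
Sum = 4 + 4 + 3 + 3 + 1 + 3 + 3 + 2 = 23

23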